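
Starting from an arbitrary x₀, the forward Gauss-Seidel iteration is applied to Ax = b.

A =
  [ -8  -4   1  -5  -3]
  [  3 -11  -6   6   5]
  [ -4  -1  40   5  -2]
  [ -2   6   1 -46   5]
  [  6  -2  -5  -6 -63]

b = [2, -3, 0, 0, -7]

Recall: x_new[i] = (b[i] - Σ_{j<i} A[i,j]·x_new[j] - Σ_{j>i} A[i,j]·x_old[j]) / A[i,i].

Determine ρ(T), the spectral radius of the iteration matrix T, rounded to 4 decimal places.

0.1767

Let D = diag(-8, -11, 40, -46, -63); L, U the strict triangles.
GS T = -(D+L)⁻¹U: row 0 first, T[0,2] = -(1)/(-8) = +0.1250; later rows by forward substitution.
  T[0,:] = [+0.0000, -0.5000, +0.1250, -0.6250, -0.3750]
  T[1,:] = [+0.0000, -0.1364, -0.5114, +0.3750, +0.3523]
  T[2,:] = [+0.0000, -0.0534, -0.0003, -0.1781, +0.0213]
  T[3,:] = [+0.0000, +0.0028, -0.0721, +0.0722, +0.1714]
  T[4,:] = [+0.0000, -0.0393, +0.0350, -0.0642, -0.0649]
|λ(T)| sorted: 0.1767, 0.1456, 0.1171, 0.1171, 0.0000.
ρ = 0.1767; 0.1767 < 1, so it converges for any x₀.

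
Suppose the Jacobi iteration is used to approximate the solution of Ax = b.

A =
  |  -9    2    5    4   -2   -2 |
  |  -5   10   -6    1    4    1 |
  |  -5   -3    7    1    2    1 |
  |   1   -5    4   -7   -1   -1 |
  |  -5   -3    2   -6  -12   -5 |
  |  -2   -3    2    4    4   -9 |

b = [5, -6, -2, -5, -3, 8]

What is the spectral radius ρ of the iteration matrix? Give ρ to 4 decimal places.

A = D + L + U where D = diag(-9, 10, 7, -7, -12, -9).
T_J = -D⁻¹(L+U): T[2,3] = -(1)/(7) = -0.1429; T[2,2] = 0.
  T[0,:] = [+0.0000  +0.2222  +0.5556  +0.4444  -0.2222  -0.2222]
  T[1,:] = [+0.5000  +0.0000  +0.6000  -0.1000  -0.4000  -0.1000]
  T[2,:] = [+0.7143  +0.4286  +0.0000  -0.1429  -0.2857  -0.1429]
  T[3,:] = [+0.1429  -0.7143  +0.5714  +0.0000  -0.1429  -0.1429]
  T[4,:] = [-0.4167  -0.2500  +0.1667  -0.5000  +0.0000  -0.4167]
  T[5,:] = [-0.2222  -0.3333  +0.2222  +0.4444  +0.4444  +0.0000]
|roots of det(T-λI)|: 1.1403, 0.7385, 0.7385, 0.4492, 0.4492, 0.2716.
ρ(T) = max|λ| = 1.1403; 1.1403 > 1 ⇒ diverges.

1.1403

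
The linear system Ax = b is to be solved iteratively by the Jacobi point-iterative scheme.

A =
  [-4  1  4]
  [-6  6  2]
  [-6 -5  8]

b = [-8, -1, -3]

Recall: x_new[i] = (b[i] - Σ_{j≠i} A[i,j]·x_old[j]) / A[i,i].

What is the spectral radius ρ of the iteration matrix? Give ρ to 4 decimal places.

Write A = D+L+U with D = diag(-4, 6, 8).
T_J = -D⁻¹(L+U): T[2,1] = -(-5)/(8) = +0.6250; T[2,2] = 0.
  T[0,:] = [+0.0000  +0.2500  +1.0000]
  T[1,:] = [+1.0000  +0.0000  -0.3333]
  T[2,:] = [+0.7500  +0.6250  +0.0000]
|λ(T)| sorted: 1.1346, 0.7041, 0.7041.
ρ = 1.1346; 1.1346 > 1, so it fails to converge.

1.1346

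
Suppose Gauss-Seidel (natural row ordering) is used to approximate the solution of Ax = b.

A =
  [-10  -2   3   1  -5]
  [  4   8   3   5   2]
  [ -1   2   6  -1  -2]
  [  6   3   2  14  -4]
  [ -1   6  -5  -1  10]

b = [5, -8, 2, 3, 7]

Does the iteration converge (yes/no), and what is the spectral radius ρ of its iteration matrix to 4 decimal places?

yes, ρ = 0.8523

Write A = D+L+U with D = diag(-10, 8, 6, 14, 10).
Gauss-Seidel: T = -(D+L)⁻¹U, row 0 first, T[0,2] = -(3)/(-10) = +0.3000; later rows by forward substitution.
  T[0,:] = [+0.0000  -0.2000  +0.3000  +0.1000  -0.5000]
  T[1,:] = [+0.0000  +0.1000  -0.5250  -0.6750  +0.0000]
  T[2,:] = [+0.0000  -0.0667  +0.2250  +0.4083  +0.2500]
  T[3,:] = [+0.0000  +0.0738  -0.0482  +0.0435  +0.4643]
  T[4,:] = [+0.0000  -0.1060  +0.4527  +0.6235  +0.1214]
|eigenvalues of T|: 0.8523, 0.2917, 0.0379, 0.0379, 0.0000.
ρ(T) = max|λ| = 0.8523; 0.8523 < 1: convergent.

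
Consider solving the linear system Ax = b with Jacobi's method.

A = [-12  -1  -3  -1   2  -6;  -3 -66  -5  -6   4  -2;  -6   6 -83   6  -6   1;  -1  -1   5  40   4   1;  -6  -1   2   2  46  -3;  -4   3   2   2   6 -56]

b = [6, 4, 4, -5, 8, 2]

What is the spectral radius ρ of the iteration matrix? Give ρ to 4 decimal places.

Diagonal D = diag(-12, -66, -83, 40, 46, -56); L, U strict lower/upper.
Jacobi: T = -D⁻¹(L+U), T[2,5] = -(1)/(-83) = +0.0120; T[2,2] = 0.
  T[0,:] = [+0.0000  -0.0833  -0.2500  -0.0833  +0.1667  -0.5000]
  T[1,:] = [-0.0455  +0.0000  -0.0758  -0.0909  +0.0606  -0.0303]
  T[2,:] = [-0.0723  +0.0723  +0.0000  +0.0723  -0.0723  +0.0120]
  T[3,:] = [+0.0250  +0.0250  -0.1250  +0.0000  -0.1000  -0.0250]
  T[4,:] = [+0.1304  +0.0217  -0.0435  -0.0435  +0.0000  +0.0652]
  T[5,:] = [-0.0714  +0.0536  +0.0357  +0.0357  +0.1071  +0.0000]
|eigenvalues of T|: 0.3090, 0.2301, 0.1568, 0.1319, 0.1319, 0.0206.
spectral radius ρ = 0.3090; 0.3090 < 1, so it converges for any x₀.

0.3090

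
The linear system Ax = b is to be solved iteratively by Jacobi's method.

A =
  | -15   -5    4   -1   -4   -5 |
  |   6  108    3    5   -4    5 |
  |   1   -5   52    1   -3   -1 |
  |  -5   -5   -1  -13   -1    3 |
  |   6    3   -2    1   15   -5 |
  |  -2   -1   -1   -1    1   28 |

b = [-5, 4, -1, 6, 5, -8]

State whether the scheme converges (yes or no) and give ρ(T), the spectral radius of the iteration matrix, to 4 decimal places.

yes, ρ = 0.4436

Let D = diag(-15, 108, 52, -13, 15, 28); L, U the strict triangles.
T_J = -D⁻¹(L+U): T[1,2] = -(3)/(108) = -0.0278; T[1,1] = 0.
  T[0,:] = [+0.0000  -0.3333  +0.2667  -0.0667  -0.2667  -0.3333]
  T[1,:] = [-0.0556  +0.0000  -0.0278  -0.0463  +0.0370  -0.0463]
  T[2,:] = [-0.0192  +0.0962  +0.0000  -0.0192  +0.0577  +0.0192]
  T[3,:] = [-0.3846  -0.3846  -0.0769  +0.0000  -0.0769  +0.2308]
  T[4,:] = [-0.4000  -0.2000  +0.1333  -0.0667  +0.0000  +0.3333]
  T[5,:] = [+0.0714  +0.0357  +0.0357  +0.0357  -0.0357  +0.0000]
|λ(T)| sorted: 0.4436, 0.2163, 0.2163, 0.0666, 0.0666, 0.0067.
spectral radius ρ = 0.4436; 0.4436 < 1: convergent.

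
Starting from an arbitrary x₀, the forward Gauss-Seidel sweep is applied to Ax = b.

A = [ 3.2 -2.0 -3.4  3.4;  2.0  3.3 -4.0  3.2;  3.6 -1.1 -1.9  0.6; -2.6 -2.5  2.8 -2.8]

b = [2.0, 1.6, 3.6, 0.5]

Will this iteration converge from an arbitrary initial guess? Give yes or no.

no

Write A = D+L+U with D = diag(3.2, 3.3, -1.9, -2.8).
GS T = -(D+L)⁻¹U: row 0 first, T[0,3] = -(3.4)/(3.2) = -1.0625; later rows by forward substitution.
  T[0,:] = [+0.0000 +0.6250 +1.0625 -1.0625]
  T[1,:] = [+0.0000 -0.3788 +0.5682 -0.3258]
  T[2,:] = [+0.0000 +1.4035 +1.6842 -1.5088]
  T[3,:] = [+0.0000 +1.1614 +0.1903 -0.2313]
|roots of det(T-λI)|: 1.6440, 0.7500, 0.1802, 0.0000.
ρ = 1.6440; 1.6440 > 1 ⇒ diverges.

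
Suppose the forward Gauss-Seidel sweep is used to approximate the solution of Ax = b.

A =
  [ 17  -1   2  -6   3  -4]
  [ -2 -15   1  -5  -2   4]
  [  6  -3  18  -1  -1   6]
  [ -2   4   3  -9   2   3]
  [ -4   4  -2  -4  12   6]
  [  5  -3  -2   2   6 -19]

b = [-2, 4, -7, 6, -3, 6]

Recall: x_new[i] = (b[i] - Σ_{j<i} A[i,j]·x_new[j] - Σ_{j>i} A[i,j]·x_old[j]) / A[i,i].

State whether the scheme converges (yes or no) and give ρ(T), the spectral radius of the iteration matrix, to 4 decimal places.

yes, ρ = 0.5297

A = D + L + U where D = diag(17, -15, 18, -9, 12, -19).
GS T = -(D+L)⁻¹U: row 0 first, T[0,5] = -(-4)/(17) = +0.2353; later rows by forward substitution.
  T[0,:] = [+0.0000  +0.0588  -0.1176  +0.3529  -0.1765  +0.2353]
  T[1,:] = [+0.0000  -0.0078  +0.0824  -0.3804  -0.1098  +0.2353]
  T[2,:] = [+0.0000  -0.0209  +0.0529  -0.1255  +0.0961  -0.3725]
  T[3,:] = [+0.0000  -0.0235  +0.0804  -0.2893  +0.2447  +0.2614]
  T[4,:] = [+0.0000  +0.0109  -0.0310  +0.1271  +0.0753  -0.4749]
  T[5,:] = [+0.0000  +0.0199  -0.0509  +0.1758  +0.0103  -0.0585]
|λ(T)| sorted: 0.5297, 0.1888, 0.1888, 0.0468, 0.0072, 0.0000.
ρ(T) = max|λ| = 0.5297; 0.5297 < 1, so it converges for any x₀.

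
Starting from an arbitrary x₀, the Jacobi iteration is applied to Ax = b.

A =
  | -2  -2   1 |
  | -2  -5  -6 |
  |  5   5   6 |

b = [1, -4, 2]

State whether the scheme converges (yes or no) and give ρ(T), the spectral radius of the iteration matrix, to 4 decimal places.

no, ρ = 1.2787

A = D + L + U where D = diag(-2, -5, 6).
Jacobi T = -D⁻¹(L+U): T[2,0] = -(5)/(6) = -0.8333; T[2,2] = 0.
  T[0,:] = [+0.0000 -1.0000 +0.5000]
  T[1,:] = [-0.4000 +0.0000 -1.2000]
  T[2,:] = [-0.8333 -0.8333 +0.0000]
moduli |λ_i(T)| = 1.2787, 0.8073, 0.8073.
ρ = 1.2787; 1.2787 > 1 ⇒ diverges.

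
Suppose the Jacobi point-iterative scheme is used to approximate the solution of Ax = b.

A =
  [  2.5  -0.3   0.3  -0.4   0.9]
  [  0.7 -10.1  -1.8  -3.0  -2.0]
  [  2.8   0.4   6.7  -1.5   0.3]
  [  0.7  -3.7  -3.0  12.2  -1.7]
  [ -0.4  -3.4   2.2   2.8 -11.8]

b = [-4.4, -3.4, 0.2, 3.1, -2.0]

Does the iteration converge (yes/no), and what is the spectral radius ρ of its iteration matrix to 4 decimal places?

Diagonal D = diag(2.5, -10.1, 6.7, 12.2, -11.8); L, U strict lower/upper.
T_J = -D⁻¹(L+U): T[4,1] = -(-3.4)/(-11.8) = -0.2881; T[4,4] = 0.
  T[0,:] = [+0.0000 +0.1200 -0.1200 +0.1600 -0.3600]
  T[1,:] = [+0.0693 +0.0000 -0.1782 -0.2970 -0.1980]
  T[2,:] = [-0.4179 -0.0597 +0.0000 +0.2239 -0.0448]
  T[3,:] = [-0.0574 +0.3033 +0.2459 +0.0000 +0.1393]
  T[4,:] = [-0.0339 -0.2881 +0.1864 +0.2373 +0.0000]
|roots of det(T-λI)|: 0.5367, 0.3263, 0.3263, 0.3084, 0.3084.
ρ = 0.5367; 0.5367 < 1: convergent.

yes, ρ = 0.5367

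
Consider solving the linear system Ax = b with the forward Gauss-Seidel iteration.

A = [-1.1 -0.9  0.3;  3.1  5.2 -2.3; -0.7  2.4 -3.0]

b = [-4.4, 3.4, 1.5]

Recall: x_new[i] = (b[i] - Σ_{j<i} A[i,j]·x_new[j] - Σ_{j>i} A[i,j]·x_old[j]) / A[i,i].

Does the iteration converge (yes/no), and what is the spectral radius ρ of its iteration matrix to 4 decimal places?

yes, ρ = 0.7591

Diagonal D = diag(-1.1, 5.2, -3); L, U strict lower/upper.
GS T = -(D+L)⁻¹U: row 0 first, T[0,2] = -(0.3)/(-1.1) = +0.2727; later rows by forward substitution.
  T[0,:] = [+0.0000 -0.8182 +0.2727]
  T[1,:] = [+0.0000 +0.4878 +0.2797]
  T[2,:] = [+0.0000 +0.5811 +0.1601]
|eigenvalues of T|: 0.7591, 0.1112, 0.0000.
ρ = 0.7591; 0.7591 < 1: convergent.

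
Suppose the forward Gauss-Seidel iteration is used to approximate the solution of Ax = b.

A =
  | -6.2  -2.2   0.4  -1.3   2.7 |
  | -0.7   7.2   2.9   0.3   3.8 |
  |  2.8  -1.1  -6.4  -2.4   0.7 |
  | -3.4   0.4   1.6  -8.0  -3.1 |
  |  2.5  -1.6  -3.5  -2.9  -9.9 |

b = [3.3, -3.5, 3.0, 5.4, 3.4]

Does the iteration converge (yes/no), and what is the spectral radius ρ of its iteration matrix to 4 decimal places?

yes, ρ = 0.5037

Write A = D+L+U with D = diag(-6.2, 7.2, -6.4, -8, -9.9).
T_GS = -(D+L)⁻¹U: row 0 first, T[0,3] = -(-1.3)/(-6.2) = -0.2097; later rows by forward substitution.
  T[0,:] = [+0.0000, -0.3548, +0.0645, -0.2097, +0.4355]
  T[1,:] = [+0.0000, -0.0345, -0.3965, -0.0621, -0.4854]
  T[2,:] = [+0.0000, -0.1493, +0.0964, -0.4561, +0.3833]
  T[3,:] = [+0.0000, +0.1192, -0.0280, -0.0052, -0.5202]
  T[4,:] = [+0.0000, -0.0662, +0.0545, +0.1198, +0.2053]
moduli |λ_i(T)| = 0.5037, 0.2492, 0.2492, 0.1677, 0.0000.
ρ = 0.5037; 0.5037 < 1, so it converges for any x₀.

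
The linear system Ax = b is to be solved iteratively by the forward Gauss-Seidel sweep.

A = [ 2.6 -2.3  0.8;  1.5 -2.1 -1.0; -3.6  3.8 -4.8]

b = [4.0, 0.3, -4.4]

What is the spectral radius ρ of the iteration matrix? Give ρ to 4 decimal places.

Let D = diag(2.6, -2.1, -4.8); L, U the strict triangles.
Gauss-Seidel: T = -(D+L)⁻¹U, row 0 first, T[0,2] = -(0.8)/(2.6) = -0.3077; later rows by forward substitution.
  T[0,:] = [+0.0000 +0.8846 -0.3077]
  T[1,:] = [+0.0000 +0.6319 -0.6960]
  T[2,:] = [+0.0000 -0.1632 -0.3202]
|roots of det(T-λI)|: 0.7391, 0.4275, 0.0000.
ρ = 0.7391; 0.7391 < 1 ⇒ converges.

0.7391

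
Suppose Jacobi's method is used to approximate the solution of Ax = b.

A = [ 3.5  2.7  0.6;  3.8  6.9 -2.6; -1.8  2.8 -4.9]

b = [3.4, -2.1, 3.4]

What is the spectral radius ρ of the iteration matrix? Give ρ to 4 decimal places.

Write A = D+L+U with D = diag(3.5, 6.9, -4.9).
Jacobi T = -D⁻¹(L+U): T[1,0] = -(3.8)/(6.9) = -0.5507; T[1,1] = 0.
  T[0,:] = [+0.0000, -0.7714, -0.1714]
  T[1,:] = [-0.5507, +0.0000, +0.3768]
  T[2,:] = [-0.3673, +0.5714, +0.0000]
|λ(T)| sorted: 0.9354, 0.6843, 0.2511.
spectral radius ρ = 0.9354; 0.9354 < 1 ⇒ converges.

0.9354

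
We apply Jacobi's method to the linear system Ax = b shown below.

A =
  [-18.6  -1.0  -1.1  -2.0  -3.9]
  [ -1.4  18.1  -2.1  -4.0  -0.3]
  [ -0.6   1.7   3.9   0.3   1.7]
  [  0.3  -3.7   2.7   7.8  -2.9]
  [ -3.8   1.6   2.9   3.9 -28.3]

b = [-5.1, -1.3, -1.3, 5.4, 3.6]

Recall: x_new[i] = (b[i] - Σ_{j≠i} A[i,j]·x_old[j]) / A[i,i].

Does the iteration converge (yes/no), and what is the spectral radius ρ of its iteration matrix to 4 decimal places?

Split A = D + L + U, D = diag(-18.6, 18.1, 3.9, 7.8, -28.3).
T_J = -D⁻¹(L+U): T[0,4] = -(-3.9)/(-18.6) = -0.2097; T[0,0] = 0.
  T[0,:] = [+0.0000, -0.0538, -0.0591, -0.1075, -0.2097]
  T[1,:] = [+0.0773, +0.0000, +0.1160, +0.2210, +0.0166]
  T[2,:] = [+0.1538, -0.4359, +0.0000, -0.0769, -0.4359]
  T[3,:] = [-0.0385, +0.4744, -0.3462, +0.0000, +0.3718]
  T[4,:] = [-0.1343, +0.0565, +0.1025, +0.1378, +0.0000]
eigenvalue magnitudes: 0.4715, 0.3082, 0.3082, 0.1700, 0.0819.
spectral radius ρ = 0.4715; 0.4715 < 1: convergent.

yes, ρ = 0.4715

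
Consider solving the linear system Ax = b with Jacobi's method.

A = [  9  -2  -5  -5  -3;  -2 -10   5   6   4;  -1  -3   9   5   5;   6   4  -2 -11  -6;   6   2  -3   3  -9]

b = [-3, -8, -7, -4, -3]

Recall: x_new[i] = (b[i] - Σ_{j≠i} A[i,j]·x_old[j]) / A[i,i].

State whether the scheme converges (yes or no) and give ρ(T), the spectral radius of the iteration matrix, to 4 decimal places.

no, ρ = 1.3363

Split A = D + L + U, D = diag(9, -10, 9, -11, -9).
Jacobi T = -D⁻¹(L+U): T[0,4] = -(-3)/(9) = +0.3333; T[0,0] = 0.
  T[0,:] = [+0.0000, +0.2222, +0.5556, +0.5556, +0.3333]
  T[1,:] = [-0.2000, +0.0000, +0.5000, +0.6000, +0.4000]
  T[2,:] = [+0.1111, +0.3333, +0.0000, -0.5556, -0.5556]
  T[3,:] = [+0.5455, +0.3636, -0.1818, +0.0000, -0.5455]
  T[4,:] = [+0.6667, +0.2222, -0.3333, +0.3333, +0.0000]
|λ(T)| sorted: 1.3363, 0.7168, 0.7168, 0.0844, 0.0374.
spectral radius ρ = 1.3363; 1.3363 > 1: divergent.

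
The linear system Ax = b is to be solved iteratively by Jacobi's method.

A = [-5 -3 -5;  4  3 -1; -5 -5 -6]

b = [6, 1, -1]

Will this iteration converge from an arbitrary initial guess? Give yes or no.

no

Diagonal D = diag(-5, 3, -6); L, U strict lower/upper.
T_J = -D⁻¹(L+U): T[2,1] = -(-5)/(-6) = -0.8333; T[2,2] = 0.
  T[0,:] = [+0.0000 -0.6000 -1.0000]
  T[1,:] = [-1.3333 +0.0000 +0.3333]
  T[2,:] = [-0.8333 -0.8333 +0.0000]
|λ(T)| sorted: 1.4213, 0.8152, 0.8152.
spectral radius ρ = 1.4213; 1.4213 > 1: divergent.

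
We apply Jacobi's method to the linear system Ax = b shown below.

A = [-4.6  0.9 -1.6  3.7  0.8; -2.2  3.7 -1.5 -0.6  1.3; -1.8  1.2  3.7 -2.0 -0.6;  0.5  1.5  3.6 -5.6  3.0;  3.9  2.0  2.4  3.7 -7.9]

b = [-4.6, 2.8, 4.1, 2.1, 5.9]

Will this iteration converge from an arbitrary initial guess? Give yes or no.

Diagonal D = diag(-4.6, 3.7, 3.7, -5.6, -7.9); L, U strict lower/upper.
Jacobi T = -D⁻¹(L+U): T[0,1] = -(0.9)/(-4.6) = +0.1957; T[0,0] = 0.
  T[0,:] = [+0.0000, +0.1957, -0.3478, +0.8043, +0.1739]
  T[1,:] = [+0.5946, +0.0000, +0.4054, +0.1622, -0.3514]
  T[2,:] = [+0.4865, -0.3243, +0.0000, +0.5405, +0.1622]
  T[3,:] = [+0.0893, +0.2679, +0.6429, +0.0000, +0.5357]
  T[4,:] = [+0.4937, +0.2532, +0.3038, +0.4684, +0.0000]
moduli |λ_i(T)| = 1.1802, 0.8340, 0.8340, 0.1808, 0.1808.
ρ = 1.1802; 1.1802 > 1, so it fails to converge.

no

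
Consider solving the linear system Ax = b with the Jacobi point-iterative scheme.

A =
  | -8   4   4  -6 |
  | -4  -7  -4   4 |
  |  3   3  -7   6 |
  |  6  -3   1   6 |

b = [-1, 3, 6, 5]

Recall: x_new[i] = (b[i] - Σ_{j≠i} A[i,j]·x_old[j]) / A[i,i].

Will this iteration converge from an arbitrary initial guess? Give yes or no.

Let D = diag(-8, -7, -7, 6); L, U the strict triangles.
Jacobi: T = -D⁻¹(L+U), T[3,0] = -(6)/(6) = -1.0000; T[3,3] = 0.
  T[0,:] = [+0.0000, +0.5000, +0.5000, -0.7500]
  T[1,:] = [-0.5714, +0.0000, -0.5714, +0.5714]
  T[2,:] = [+0.4286, +0.4286, +0.0000, +0.8571]
  T[3,:] = [-1.0000, +0.5000, -0.1667, +0.0000]
|λ(T)| sorted: 1.2111, 0.8626, 0.8626, 0.1359.
spectral radius ρ = 1.2111; 1.2111 > 1 ⇒ diverges.

no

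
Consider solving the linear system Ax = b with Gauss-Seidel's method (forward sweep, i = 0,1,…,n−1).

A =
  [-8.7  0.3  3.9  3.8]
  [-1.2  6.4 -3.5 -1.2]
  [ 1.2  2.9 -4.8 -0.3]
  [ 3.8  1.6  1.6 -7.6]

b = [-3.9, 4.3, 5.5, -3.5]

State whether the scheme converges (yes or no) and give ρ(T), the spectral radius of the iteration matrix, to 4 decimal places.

Split A = D + L + U, D = diag(-8.7, 6.4, -4.8, -7.6).
Gauss-Seidel: T = -(D+L)⁻¹U, row 0 first, T[0,3] = -(3.8)/(-8.7) = +0.4368; later rows by forward substitution.
  T[0,:] = [+0.0000  +0.0345  +0.4483  +0.4368]
  T[1,:] = [+0.0000  +0.0065  +0.6309  +0.2694]
  T[2,:] = [+0.0000  +0.0125  +0.4933  +0.2095]
  T[3,:] = [+0.0000  +0.0212  +0.4608  +0.3192]
moduli |λ_i(T)| = 0.7476, 0.0811, 0.0097, 0.0000.
ρ = 0.7476; 0.7476 < 1: convergent.

yes, ρ = 0.7476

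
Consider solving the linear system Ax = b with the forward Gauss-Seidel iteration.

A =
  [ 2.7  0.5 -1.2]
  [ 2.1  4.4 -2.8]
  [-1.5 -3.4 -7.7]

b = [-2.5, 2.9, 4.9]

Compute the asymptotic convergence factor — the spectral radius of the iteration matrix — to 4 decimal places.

Write A = D+L+U with D = diag(2.7, 4.4, -7.7).
T_GS = -(D+L)⁻¹U: row 0 first, T[0,1] = -(0.5)/(2.7) = -0.1852; later rows by forward substitution.
  T[0,:] = [+0.0000 -0.1852 +0.4444]
  T[1,:] = [+0.0000 +0.0884 +0.4242]
  T[2,:] = [+0.0000 -0.0030 -0.2739]
eigenvalue magnitudes: 0.2704, 0.0849, 0.0000.
spectral radius ρ = 0.2704; 0.2704 < 1 ⇒ converges.

0.2704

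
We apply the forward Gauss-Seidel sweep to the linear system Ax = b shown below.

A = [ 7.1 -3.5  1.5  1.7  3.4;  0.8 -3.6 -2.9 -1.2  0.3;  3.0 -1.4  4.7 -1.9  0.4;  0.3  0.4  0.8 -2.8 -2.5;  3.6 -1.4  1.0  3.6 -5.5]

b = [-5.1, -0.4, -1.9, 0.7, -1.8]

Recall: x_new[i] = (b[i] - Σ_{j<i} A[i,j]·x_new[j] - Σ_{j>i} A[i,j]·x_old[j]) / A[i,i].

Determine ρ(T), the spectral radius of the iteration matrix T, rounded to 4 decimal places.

0.8657

Write A = D+L+U with D = diag(7.1, -3.6, 4.7, -2.8, -5.5).
T_GS = -(D+L)⁻¹U: row 0 first, T[0,4] = -(3.4)/(7.1) = -0.4789; later rows by forward substitution.
  T[0,:] = [+0.0000 +0.4930 -0.2113 -0.2394 -0.4789]
  T[1,:] = [+0.0000 +0.1095 -0.8525 -0.3865 -0.0231]
  T[2,:] = [+0.0000 -0.2820 -0.1191 +0.4419 +0.2137]
  T[3,:] = [+0.0000 -0.0121 -0.1784 +0.0454 -0.8864]
  T[4,:] = [+0.0000 +0.2356 -0.0597 +0.0517 -0.8489]
eigenvalue magnitudes: 0.8657, 0.5670, 0.4372, 0.4372, 0.0000.
spectral radius ρ = 0.8657; 0.8657 < 1 ⇒ converges.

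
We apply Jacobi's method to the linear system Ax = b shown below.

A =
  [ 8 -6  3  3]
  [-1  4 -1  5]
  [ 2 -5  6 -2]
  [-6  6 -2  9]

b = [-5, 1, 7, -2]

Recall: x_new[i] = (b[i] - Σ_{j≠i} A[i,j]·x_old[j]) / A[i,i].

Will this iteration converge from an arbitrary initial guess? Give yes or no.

A = D + L + U where D = diag(8, 4, 6, 9).
Jacobi: T = -D⁻¹(L+U), T[3,0] = -(-6)/(9) = +0.6667; T[3,3] = 0.
  T[0,:] = [+0.0000 +0.7500 -0.3750 -0.3750]
  T[1,:] = [+0.2500 +0.0000 +0.2500 -1.2500]
  T[2,:] = [-0.3333 +0.8333 +0.0000 +0.3333]
  T[3,:] = [+0.6667 -0.6667 +0.2222 +0.0000]
|eigenvalues of T|: 1.4316, 0.6391, 0.6391, 0.4929.
spectral radius ρ = 1.4316; 1.4316 > 1, so it fails to converge.

no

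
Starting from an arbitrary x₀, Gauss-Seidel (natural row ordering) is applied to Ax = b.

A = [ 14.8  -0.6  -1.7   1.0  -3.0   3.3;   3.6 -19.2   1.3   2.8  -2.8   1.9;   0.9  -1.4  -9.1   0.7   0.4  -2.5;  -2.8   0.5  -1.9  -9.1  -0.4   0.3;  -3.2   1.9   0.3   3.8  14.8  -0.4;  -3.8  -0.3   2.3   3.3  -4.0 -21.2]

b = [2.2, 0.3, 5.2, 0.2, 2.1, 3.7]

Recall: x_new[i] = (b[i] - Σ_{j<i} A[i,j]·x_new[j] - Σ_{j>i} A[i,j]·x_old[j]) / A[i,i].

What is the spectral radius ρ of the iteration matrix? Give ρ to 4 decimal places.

Write A = D+L+U with D = diag(14.8, -19.2, -9.1, -9.1, 14.8, -21.2).
GS T = -(D+L)⁻¹U: row 0 first, T[0,4] = -(-3)/(14.8) = +0.2027; later rows by forward substitution.
  T[0,:] = [+0.0000, +0.0405, +0.1149, -0.0676, +0.2027, -0.2230]
  T[1,:] = [+0.0000, +0.0076, +0.0892, +0.1332, -0.1078, +0.0572]
  T[2,:] = [+0.0000, +0.0028, -0.0024, +0.0498, +0.0806, -0.3056]
  T[3,:] = [+0.0000, -0.0126, -0.0299, +0.0177, -0.1291, +0.1685]
  T[4,:] = [+0.0000, +0.0110, +0.0211, -0.0373, +0.0892, -0.0656]
  T[5,:] = [+0.0000, -0.0111, -0.0308, +0.0254, -0.0630, +0.0446]
|eigenvalues of T|: 0.2045, 0.0766, 0.0393, 0.0153, 0.0048, 0.0000.
ρ = 0.2045; 0.2045 < 1, so it converges for any x₀.

0.2045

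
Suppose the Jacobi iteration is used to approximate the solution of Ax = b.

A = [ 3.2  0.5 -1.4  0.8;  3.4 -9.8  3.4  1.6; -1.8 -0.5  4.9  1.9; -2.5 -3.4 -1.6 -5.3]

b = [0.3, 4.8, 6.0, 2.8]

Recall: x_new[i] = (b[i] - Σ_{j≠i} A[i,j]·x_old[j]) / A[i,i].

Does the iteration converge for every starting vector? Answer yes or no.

yes

A = D + L + U where D = diag(3.2, -9.8, 4.9, -5.3).
Jacobi: T = -D⁻¹(L+U), T[2,3] = -(1.9)/(4.9) = -0.3878; T[2,2] = 0.
  T[0,:] = [+0.0000  -0.1562  +0.4375  -0.2500]
  T[1,:] = [+0.3469  +0.0000  +0.3469  +0.1633]
  T[2,:] = [+0.3673  +0.1020  +0.0000  -0.3878]
  T[3,:] = [-0.4717  -0.6415  -0.3019  +0.0000]
|eigenvalues of T|: 0.8246, 0.4920, 0.4920, 0.3474.
spectral radius ρ = 0.8246; 0.8246 < 1: convergent.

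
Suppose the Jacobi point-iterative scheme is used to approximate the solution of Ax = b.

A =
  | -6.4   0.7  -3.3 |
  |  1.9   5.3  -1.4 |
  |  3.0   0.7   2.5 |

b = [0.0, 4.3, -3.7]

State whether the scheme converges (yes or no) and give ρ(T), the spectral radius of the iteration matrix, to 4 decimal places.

Let D = diag(-6.4, 5.3, 2.5); L, U the strict triangles.
Jacobi T = -D⁻¹(L+U): T[2,0] = -(3)/(2.5) = -1.2000; T[2,2] = 0.
  T[0,:] = [+0.0000 +0.1094 -0.5156]
  T[1,:] = [-0.3585 +0.0000 +0.2642]
  T[2,:] = [-1.2000 -0.2800 +0.0000]
moduli |λ_i(T)| = 0.7847, 0.6016, 0.1831.
ρ(T) = max|λ| = 0.7847; 0.7847 < 1: convergent.

yes, ρ = 0.7847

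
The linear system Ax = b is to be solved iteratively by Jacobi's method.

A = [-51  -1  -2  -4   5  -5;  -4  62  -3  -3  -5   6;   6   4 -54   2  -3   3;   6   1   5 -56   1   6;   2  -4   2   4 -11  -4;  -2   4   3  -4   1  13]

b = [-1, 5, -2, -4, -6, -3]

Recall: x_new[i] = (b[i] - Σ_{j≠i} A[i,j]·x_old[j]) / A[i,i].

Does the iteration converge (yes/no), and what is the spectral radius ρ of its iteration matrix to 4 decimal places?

Let D = diag(-51, 62, -54, -56, -11, 13); L, U the strict triangles.
Jacobi T = -D⁻¹(L+U): T[3,0] = -(6)/(-56) = +0.1071; T[3,3] = 0.
  T[0,:] = [+0.0000, -0.0196, -0.0392, -0.0784, +0.0980, -0.0980]
  T[1,:] = [+0.0645, +0.0000, +0.0484, +0.0484, +0.0806, -0.0968]
  T[2,:] = [+0.1111, +0.0741, +0.0000, +0.0370, -0.0556, +0.0556]
  T[3,:] = [+0.1071, +0.0179, +0.0893, +0.0000, +0.0179, +0.1071]
  T[4,:] = [+0.1818, -0.3636, +0.1818, +0.3636, +0.0000, -0.3636]
  T[5,:] = [+0.1538, -0.3077, -0.2308, +0.3077, -0.0769, +0.0000]
eigenvalue magnitudes: 0.3252, 0.2493, 0.1873, 0.1873, 0.1218, 0.1218.
ρ = 0.3252; 0.3252 < 1 ⇒ converges.

yes, ρ = 0.3252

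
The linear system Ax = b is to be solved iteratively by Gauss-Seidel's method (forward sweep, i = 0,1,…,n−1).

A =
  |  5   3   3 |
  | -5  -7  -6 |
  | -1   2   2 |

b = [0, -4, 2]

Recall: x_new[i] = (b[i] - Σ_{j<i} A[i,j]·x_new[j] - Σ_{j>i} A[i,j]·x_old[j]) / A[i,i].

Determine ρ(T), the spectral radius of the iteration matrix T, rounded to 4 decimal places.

0.8571

Diagonal D = diag(5, -7, 2); L, U strict lower/upper.
T_GS = -(D+L)⁻¹U: row 0 first, T[0,1] = -(3)/(5) = -0.6000; later rows by forward substitution.
  T[0,:] = [+0.0000  -0.6000  -0.6000]
  T[1,:] = [+0.0000  +0.4286  -0.4286]
  T[2,:] = [+0.0000  -0.7286  +0.1286]
|λ(T)| sorted: 0.8571, 0.3000, 0.0000.
ρ = 0.8571; 0.8571 < 1: convergent.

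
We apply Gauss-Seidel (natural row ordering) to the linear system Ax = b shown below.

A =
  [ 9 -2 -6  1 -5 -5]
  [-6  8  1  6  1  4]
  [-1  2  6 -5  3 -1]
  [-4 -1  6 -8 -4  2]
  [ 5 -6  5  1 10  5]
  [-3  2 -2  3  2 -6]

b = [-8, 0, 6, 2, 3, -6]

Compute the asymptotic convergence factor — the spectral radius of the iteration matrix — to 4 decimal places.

1.5617

Let D = diag(9, 8, 6, -8, 10, -6); L, U the strict triangles.
GS T = -(D+L)⁻¹U: row 0 first, T[0,1] = -(-2)/(9) = +0.2222; later rows by forward substitution.
  T[0,:] = [+0.0000  +0.2222  +0.6667  -0.1111  +0.5556  +0.5556]
  T[1,:] = [+0.0000  +0.1667  +0.3750  -0.8333  +0.2917  -0.0833]
  T[2,:] = [+0.0000  -0.0185  -0.0139  +1.0926  -0.5046  +0.2870]
  T[3,:] = [+0.0000  -0.1458  -0.3906  +0.9792  -1.1927  +0.1979]
  T[4,:] = [+0.0000  +0.0127  -0.0623  -1.0887  +0.2688  -0.9911]
  T[5,:] = [+0.0000  -0.1181  -0.4198  -0.4597  -0.5191  -0.6326]
moduli |λ_i(T)| = 1.5617, 1.2317, 0.4038, 0.0805, 0.0463, 0.0000.
ρ = 1.5617; 1.5617 > 1: divergent.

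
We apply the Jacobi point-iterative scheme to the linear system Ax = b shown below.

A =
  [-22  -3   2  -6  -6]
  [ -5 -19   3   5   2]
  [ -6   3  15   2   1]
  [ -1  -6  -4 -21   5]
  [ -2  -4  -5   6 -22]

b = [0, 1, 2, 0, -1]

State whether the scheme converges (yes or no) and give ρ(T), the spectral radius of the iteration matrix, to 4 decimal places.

yes, ρ = 0.5378

A = D + L + U where D = diag(-22, -19, 15, -21, -22).
Jacobi: T = -D⁻¹(L+U), T[3,4] = -(5)/(-21) = +0.2381; T[3,3] = 0.
  T[0,:] = [+0.0000, -0.1364, +0.0909, -0.2727, -0.2727]
  T[1,:] = [-0.2632, +0.0000, +0.1579, +0.2632, +0.1053]
  T[2,:] = [+0.4000, -0.2000, +0.0000, -0.1333, -0.0667]
  T[3,:] = [-0.0476, -0.2857, -0.1905, +0.0000, +0.2381]
  T[4,:] = [-0.0909, -0.1818, -0.2273, +0.2727, +0.0000]
|roots of det(T-λI)|: 0.5378, 0.3626, 0.3626, 0.2821, 0.2821.
ρ(T) = max|λ| = 0.5378; 0.5378 < 1: convergent.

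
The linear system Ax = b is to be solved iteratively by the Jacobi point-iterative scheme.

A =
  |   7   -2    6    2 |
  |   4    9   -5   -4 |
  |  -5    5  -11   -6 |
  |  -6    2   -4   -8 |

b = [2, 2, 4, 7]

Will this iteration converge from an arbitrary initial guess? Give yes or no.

Split A = D + L + U, D = diag(7, 9, -11, -8).
Jacobi: T = -D⁻¹(L+U), T[2,3] = -(-6)/(-11) = -0.5455; T[2,2] = 0.
  T[0,:] = [+0.0000, +0.2857, -0.8571, -0.2857]
  T[1,:] = [-0.4444, +0.0000, +0.5556, +0.4444]
  T[2,:] = [-0.4545, +0.4545, +0.0000, -0.5455]
  T[3,:] = [-0.7500, +0.2500, -0.5000, +0.0000]
|roots of det(T-λI)|: 1.2694, 0.7348, 0.3243, 0.3243.
spectral radius ρ = 1.2694; 1.2694 > 1, so it fails to converge.

no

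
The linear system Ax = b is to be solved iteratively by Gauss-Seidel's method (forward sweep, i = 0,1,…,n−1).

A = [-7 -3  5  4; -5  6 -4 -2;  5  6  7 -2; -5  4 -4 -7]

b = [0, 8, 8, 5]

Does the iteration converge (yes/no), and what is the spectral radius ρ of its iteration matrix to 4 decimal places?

no, ρ = 1.4718

Diagonal D = diag(-7, 6, 7, -7); L, U strict lower/upper.
Gauss-Seidel: T = -(D+L)⁻¹U, row 0 first, T[0,2] = -(5)/(-7) = +0.7143; later rows by forward substitution.
  T[0,:] = [+0.0000  -0.4286  +0.7143  +0.5714]
  T[1,:] = [+0.0000  -0.3571  +1.2619  +0.8095]
  T[2,:] = [+0.0000  +0.6122  -1.5918  -0.8163]
  T[3,:] = [+0.0000  -0.2478  +1.1205  +0.5209]
|roots of det(T-λI)|: 1.4718, 0.2221, 0.1784, 0.0000.
ρ(T) = max|λ| = 1.4718; 1.4718 > 1, so it fails to converge.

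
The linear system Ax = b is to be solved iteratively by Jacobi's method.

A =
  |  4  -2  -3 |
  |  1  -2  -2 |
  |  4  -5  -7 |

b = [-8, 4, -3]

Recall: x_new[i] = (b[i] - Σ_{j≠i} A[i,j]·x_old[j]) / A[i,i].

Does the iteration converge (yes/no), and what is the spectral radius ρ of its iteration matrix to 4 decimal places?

Diagonal D = diag(4, -2, -7); L, U strict lower/upper.
Jacobi: T = -D⁻¹(L+U), T[1,2] = -(-2)/(-2) = -1.0000; T[1,1] = 0.
  T[0,:] = [+0.0000, +0.5000, +0.7500]
  T[1,:] = [+0.5000, +0.0000, -1.0000]
  T[2,:] = [+0.5714, -0.7143, +0.0000]
|roots of det(T-λI)|: 1.3435, 0.8697, 0.4738.
ρ(T) = max|λ| = 1.3435; 1.3435 > 1: divergent.

no, ρ = 1.3435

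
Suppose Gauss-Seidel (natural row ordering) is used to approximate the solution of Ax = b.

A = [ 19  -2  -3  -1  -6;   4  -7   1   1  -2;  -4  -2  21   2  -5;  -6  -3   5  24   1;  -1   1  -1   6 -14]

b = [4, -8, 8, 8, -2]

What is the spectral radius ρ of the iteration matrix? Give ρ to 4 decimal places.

0.1728

Write A = D+L+U with D = diag(19, -7, 21, 24, -14).
GS T = -(D+L)⁻¹U: row 0 first, T[0,2] = -(-3)/(19) = +0.1579; later rows by forward substitution.
  T[0,:] = [+0.0000  +0.1053  +0.1579  +0.0526  +0.3158]
  T[1,:] = [+0.0000  +0.0602  +0.2331  +0.1729  -0.1053]
  T[2,:] = [+0.0000  +0.0258  +0.0523  -0.0687  +0.2882]
  T[3,:] = [+0.0000  +0.0285  +0.0577  +0.0491  -0.0359]
  T[4,:] = [+0.0000  +0.0071  +0.0264  +0.0345  -0.0661]
|eigenvalues of T|: 0.1728, 0.0880, 0.0229, 0.0123, 0.0000.
ρ = 0.1728; 0.1728 < 1: convergent.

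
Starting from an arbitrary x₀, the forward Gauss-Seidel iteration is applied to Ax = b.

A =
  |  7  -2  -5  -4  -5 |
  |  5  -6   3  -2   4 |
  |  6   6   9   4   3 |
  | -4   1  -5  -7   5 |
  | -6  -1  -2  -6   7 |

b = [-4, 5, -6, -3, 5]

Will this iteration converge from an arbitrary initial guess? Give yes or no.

Write A = D+L+U with D = diag(7, -6, 9, -7, 7).
Gauss-Seidel: T = -(D+L)⁻¹U, row 0 first, T[0,3] = -(-4)/(7) = +0.5714; later rows by forward substitution.
  T[0,:] = [+0.0000, +0.2857, +0.7143, +0.5714, +0.7143]
  T[1,:] = [+0.0000, +0.2381, +1.0952, +0.1429, +1.2619]
  T[2,:] = [+0.0000, -0.3492, -1.2063, -0.9206, -1.6508]
  T[3,:] = [+0.0000, +0.1202, +0.6100, +0.3515, +1.6655]
  T[4,:] = [+0.0000, +0.2822, +0.9469, +0.5484, +1.7485]
eigenvalue magnitudes: 1.4066, 0.3155, 0.2960, 0.2960, 0.0000.
ρ(T) = max|λ| = 1.4066; 1.4066 > 1 ⇒ diverges.

no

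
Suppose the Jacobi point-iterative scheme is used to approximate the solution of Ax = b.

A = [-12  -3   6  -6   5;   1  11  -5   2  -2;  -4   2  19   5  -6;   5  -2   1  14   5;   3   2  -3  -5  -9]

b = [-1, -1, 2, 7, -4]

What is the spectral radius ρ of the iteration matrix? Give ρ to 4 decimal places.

Split A = D + L + U, D = diag(-12, 11, 19, 14, -9).
Jacobi T = -D⁻¹(L+U): T[0,2] = -(6)/(-12) = +0.5000; T[0,0] = 0.
  T[0,:] = [+0.0000, -0.2500, +0.5000, -0.5000, +0.4167]
  T[1,:] = [-0.0909, +0.0000, +0.4545, -0.1818, +0.1818]
  T[2,:] = [+0.2105, -0.1053, +0.0000, -0.2632, +0.3158]
  T[3,:] = [-0.3571, +0.1429, -0.0714, +0.0000, -0.3571]
  T[4,:] = [+0.3333, +0.2222, -0.3333, -0.5556, +0.0000]
|eigenvalues of T|: 0.8463, 0.4155, 0.2952, 0.2952, 0.1314.
ρ = 0.8463; 0.8463 < 1 ⇒ converges.

0.8463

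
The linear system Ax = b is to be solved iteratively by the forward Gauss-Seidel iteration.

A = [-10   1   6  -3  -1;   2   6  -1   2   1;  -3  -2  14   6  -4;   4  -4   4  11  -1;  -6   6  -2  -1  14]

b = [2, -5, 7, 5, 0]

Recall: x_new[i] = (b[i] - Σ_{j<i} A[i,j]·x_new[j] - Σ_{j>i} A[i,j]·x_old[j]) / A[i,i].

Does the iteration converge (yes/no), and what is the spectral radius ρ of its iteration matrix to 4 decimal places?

yes, ρ = 0.6294

Diagonal D = diag(-10, 6, 14, 11, 14); L, U strict lower/upper.
GS T = -(D+L)⁻¹U: row 0 first, T[0,2] = -(6)/(-10) = +0.6000; later rows by forward substitution.
  T[0,:] = [+0.0000 +0.1000 +0.6000 -0.3000 -0.1000]
  T[1,:] = [+0.0000 -0.0333 -0.0333 -0.2333 -0.1333]
  T[2,:] = [+0.0000 +0.0167 +0.1238 -0.5262 +0.2452]
  T[3,:] = [+0.0000 -0.0545 -0.2753 +0.2156 -0.0104]
  T[4,:] = [+0.0000 +0.0556 +0.2694 -0.0883 +0.0486]
moduli |λ_i(T)| = 0.6294, 0.3132, 0.0614, 0.0230, 0.0000.
ρ(T) = max|λ| = 0.6294; 0.6294 < 1: convergent.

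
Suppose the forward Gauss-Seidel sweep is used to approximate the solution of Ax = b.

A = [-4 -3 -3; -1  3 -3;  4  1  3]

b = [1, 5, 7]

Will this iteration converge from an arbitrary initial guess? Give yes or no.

no

Write A = D+L+U with D = diag(-4, 3, 3).
GS T = -(D+L)⁻¹U: row 0 first, T[0,2] = -(-3)/(-4) = -0.7500; later rows by forward substitution.
  T[0,:] = [+0.0000, -0.7500, -0.7500]
  T[1,:] = [+0.0000, -0.2500, +0.7500]
  T[2,:] = [+0.0000, +1.0833, +0.7500]
|eigenvalues of T|: 1.2808, 0.7808, 0.0000.
ρ(T) = max|λ| = 1.2808; 1.2808 > 1 ⇒ diverges.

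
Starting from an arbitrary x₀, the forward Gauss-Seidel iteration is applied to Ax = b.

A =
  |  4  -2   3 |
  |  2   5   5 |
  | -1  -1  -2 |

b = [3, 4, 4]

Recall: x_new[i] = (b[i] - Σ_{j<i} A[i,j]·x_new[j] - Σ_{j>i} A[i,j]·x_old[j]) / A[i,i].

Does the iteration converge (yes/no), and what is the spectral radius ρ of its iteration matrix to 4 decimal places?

yes, ρ = 0.8272

Let D = diag(4, 5, -2); L, U the strict triangles.
GS T = -(D+L)⁻¹U: row 0 first, T[0,2] = -(3)/(4) = -0.7500; later rows by forward substitution.
  T[0,:] = [+0.0000 +0.5000 -0.7500]
  T[1,:] = [+0.0000 -0.2000 -0.7000]
  T[2,:] = [+0.0000 -0.1500 +0.7250]
eigenvalue magnitudes: 0.8272, 0.3022, 0.0000.
ρ(T) = max|λ| = 0.8272; 0.8272 < 1 ⇒ converges.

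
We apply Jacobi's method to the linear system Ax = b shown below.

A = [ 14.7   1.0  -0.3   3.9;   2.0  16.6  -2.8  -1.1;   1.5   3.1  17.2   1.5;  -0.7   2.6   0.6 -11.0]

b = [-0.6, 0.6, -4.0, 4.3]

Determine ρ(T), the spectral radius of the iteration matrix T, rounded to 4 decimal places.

A = D + L + U where D = diag(14.7, 16.6, 17.2, -11).
T_J = -D⁻¹(L+U): T[3,1] = -(2.6)/(-11) = +0.2364; T[3,3] = 0.
  T[0,:] = [+0.0000 -0.0680 +0.0204 -0.2653]
  T[1,:] = [-0.1205 +0.0000 +0.1687 +0.0663]
  T[2,:] = [-0.0872 -0.1802 +0.0000 -0.0872]
  T[3,:] = [-0.0636 +0.2364 +0.0545 +0.0000]
|eigenvalues of T|: 0.2329, 0.1933, 0.1933, 0.1393.
ρ = 0.2329; 0.2329 < 1 ⇒ converges.

0.2329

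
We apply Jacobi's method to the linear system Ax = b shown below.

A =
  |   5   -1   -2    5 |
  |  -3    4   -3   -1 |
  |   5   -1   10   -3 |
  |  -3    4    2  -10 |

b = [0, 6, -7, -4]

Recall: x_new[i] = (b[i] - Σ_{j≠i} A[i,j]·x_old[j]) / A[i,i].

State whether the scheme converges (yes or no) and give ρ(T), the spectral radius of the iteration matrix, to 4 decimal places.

yes, ρ = 0.9283

Let D = diag(5, 4, 10, -10); L, U the strict triangles.
Jacobi: T = -D⁻¹(L+U), T[2,0] = -(5)/(10) = -0.5000; T[2,2] = 0.
  T[0,:] = [+0.0000 +0.2000 +0.4000 -1.0000]
  T[1,:] = [+0.7500 +0.0000 +0.7500 +0.2500]
  T[2,:] = [-0.5000 +0.1000 +0.0000 +0.3000]
  T[3,:] = [-0.3000 +0.4000 +0.2000 +0.0000]
|eigenvalues of T|: 0.9283, 0.6941, 0.4628, 0.4628.
spectral radius ρ = 0.9283; 0.9283 < 1 ⇒ converges.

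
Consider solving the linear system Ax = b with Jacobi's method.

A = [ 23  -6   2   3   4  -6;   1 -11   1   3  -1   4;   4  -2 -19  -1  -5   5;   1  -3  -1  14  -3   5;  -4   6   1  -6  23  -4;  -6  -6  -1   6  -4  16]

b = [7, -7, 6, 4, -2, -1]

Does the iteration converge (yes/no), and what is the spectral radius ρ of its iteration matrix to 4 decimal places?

yes, ρ = 0.8326

Let D = diag(23, -11, -19, 14, 23, 16); L, U the strict triangles.
Jacobi T = -D⁻¹(L+U): T[4,1] = -(6)/(23) = -0.2609; T[4,4] = 0.
  T[0,:] = [+0.0000, +0.2609, -0.0870, -0.1304, -0.1739, +0.2609]
  T[1,:] = [+0.0909, +0.0000, +0.0909, +0.2727, -0.0909, +0.3636]
  T[2,:] = [+0.2105, -0.1053, +0.0000, -0.0526, -0.2632, +0.2632]
  T[3,:] = [-0.0714, +0.2143, +0.0714, +0.0000, +0.2143, -0.3571]
  T[4,:] = [+0.1739, -0.2609, -0.0435, +0.2609, +0.0000, +0.1739]
  T[5,:] = [+0.3750, +0.3750, +0.0625, -0.3750, +0.2500, +0.0000]
eigenvalue magnitudes: 0.8326, 0.6366, 0.2208, 0.2208, 0.1900, 0.1900.
ρ(T) = max|λ| = 0.8326; 0.8326 < 1 ⇒ converges.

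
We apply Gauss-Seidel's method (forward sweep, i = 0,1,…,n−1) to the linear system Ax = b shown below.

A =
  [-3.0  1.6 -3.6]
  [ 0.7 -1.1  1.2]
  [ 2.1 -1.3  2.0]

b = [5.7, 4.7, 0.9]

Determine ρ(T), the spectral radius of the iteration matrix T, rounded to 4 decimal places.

Split A = D + L + U, D = diag(-3, -1.1, 2).
T_GS = -(D+L)⁻¹U: row 0 first, T[0,2] = -(-3.6)/(-3) = -1.2000; later rows by forward substitution.
  T[0,:] = [+0.0000  +0.5333  -1.2000]
  T[1,:] = [+0.0000  +0.3394  +0.3273]
  T[2,:] = [+0.0000  -0.3394  +1.4727]
|roots of det(T-λI)|: 1.3644, 0.4478, 0.0000.
ρ = 1.3644; 1.3644 > 1: divergent.

1.3644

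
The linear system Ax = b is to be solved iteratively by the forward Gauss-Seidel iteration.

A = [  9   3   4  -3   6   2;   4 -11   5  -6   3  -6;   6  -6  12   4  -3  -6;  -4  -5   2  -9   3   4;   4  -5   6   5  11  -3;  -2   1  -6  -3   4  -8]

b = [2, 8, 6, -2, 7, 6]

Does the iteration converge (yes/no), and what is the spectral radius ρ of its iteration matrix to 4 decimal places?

no, ρ = 1.6447

Split A = D + L + U, D = diag(9, -11, 12, -9, 11, -8).
GS T = -(D+L)⁻¹U: row 0 first, T[0,2] = -(4)/(9) = -0.4444; later rows by forward substitution.
  T[0,:] = [+0.0000, -0.3333, -0.4444, +0.3333, -0.6667, -0.2222]
  T[1,:] = [+0.0000, -0.1212, +0.2929, -0.4242, +0.0303, -0.6263]
  T[2,:] = [+0.0000, +0.1061, +0.3687, -0.7121, +0.5985, +0.2980]
  T[3,:] = [+0.0000, +0.2391, +0.1167, -0.0707, +0.7458, +0.9574]
  T[4,:] = [+0.0000, -0.1004, +0.0406, +0.1065, -0.4092, -0.5288]
  T[5,:] = [+0.0000, -0.1512, -0.1523, +0.4775, -0.7627, -0.8696]
eigenvalue magnitudes: 1.6447, 0.3979, 0.3979, 0.0664, 0.0664, 0.0000.
ρ(T) = max|λ| = 1.6447; 1.6447 > 1, so it fails to converge.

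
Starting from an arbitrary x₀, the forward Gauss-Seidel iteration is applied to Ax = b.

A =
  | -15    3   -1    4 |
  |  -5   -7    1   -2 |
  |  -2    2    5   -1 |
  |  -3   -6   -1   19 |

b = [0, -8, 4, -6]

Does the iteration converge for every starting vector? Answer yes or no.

Split A = D + L + U, D = diag(-15, -7, 5, 19).
Gauss-Seidel: T = -(D+L)⁻¹U, row 0 first, T[0,1] = -(3)/(-15) = +0.2000; later rows by forward substitution.
  T[0,:] = [+0.0000 +0.2000 -0.0667 +0.2667]
  T[1,:] = [+0.0000 -0.1429 +0.1905 -0.4762]
  T[2,:] = [+0.0000 +0.1371 -0.1029 +0.4971]
  T[3,:] = [+0.0000 -0.0063 +0.0442 -0.0821]
eigenvalue magnitudes: 0.3655, 0.0720, 0.0343, 0.0000.
ρ(T) = max|λ| = 0.3655; 0.3655 < 1 ⇒ converges.

yes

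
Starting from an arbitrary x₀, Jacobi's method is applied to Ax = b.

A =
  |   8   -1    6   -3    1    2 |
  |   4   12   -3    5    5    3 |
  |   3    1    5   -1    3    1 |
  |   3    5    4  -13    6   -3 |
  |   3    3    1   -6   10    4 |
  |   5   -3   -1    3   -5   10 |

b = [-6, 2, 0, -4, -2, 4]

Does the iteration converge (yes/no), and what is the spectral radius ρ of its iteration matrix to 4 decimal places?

no, ρ = 1.1259

A = D + L + U where D = diag(8, 12, 5, -13, 10, 10).
Jacobi T = -D⁻¹(L+U): T[5,4] = -(-5)/(10) = +0.5000; T[5,5] = 0.
  T[0,:] = [+0.0000  +0.1250  -0.7500  +0.3750  -0.1250  -0.2500]
  T[1,:] = [-0.3333  +0.0000  +0.2500  -0.4167  -0.4167  -0.2500]
  T[2,:] = [-0.6000  -0.2000  +0.0000  +0.2000  -0.6000  -0.2000]
  T[3,:] = [+0.2308  +0.3846  +0.3077  +0.0000  +0.4615  -0.2308]
  T[4,:] = [-0.3000  -0.3000  -0.1000  +0.6000  +0.0000  -0.4000]
  T[5,:] = [-0.5000  +0.3000  +0.1000  -0.3000  +0.5000  +0.0000]
|roots of det(T-λI)|: 1.1259, 0.7075, 0.5372, 0.5372, 0.5076, 0.5076.
ρ = 1.1259; 1.1259 > 1, so it fails to converge.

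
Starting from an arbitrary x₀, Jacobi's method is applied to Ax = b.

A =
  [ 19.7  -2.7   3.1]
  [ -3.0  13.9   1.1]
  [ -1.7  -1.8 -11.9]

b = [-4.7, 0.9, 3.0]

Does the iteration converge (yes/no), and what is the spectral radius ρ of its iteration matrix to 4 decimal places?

yes, ρ = 0.2945

A = D + L + U where D = diag(19.7, 13.9, -11.9).
T_J = -D⁻¹(L+U): T[1,2] = -(1.1)/(13.9) = -0.0791; T[1,1] = 0.
  T[0,:] = [+0.0000  +0.1371  -0.1574]
  T[1,:] = [+0.2158  +0.0000  -0.0791]
  T[2,:] = [-0.1429  -0.1513  +0.0000]
|λ(T)| sorted: 0.2945, 0.1507, 0.1507.
ρ(T) = max|λ| = 0.2945; 0.2945 < 1 ⇒ converges.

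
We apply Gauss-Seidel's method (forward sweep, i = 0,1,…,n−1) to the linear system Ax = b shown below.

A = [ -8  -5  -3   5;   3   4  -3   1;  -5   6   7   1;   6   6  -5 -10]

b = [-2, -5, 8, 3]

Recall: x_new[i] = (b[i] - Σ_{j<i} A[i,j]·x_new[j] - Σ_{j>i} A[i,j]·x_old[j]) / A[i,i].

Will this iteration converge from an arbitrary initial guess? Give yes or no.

Diagonal D = diag(-8, 4, 7, -10); L, U strict lower/upper.
Gauss-Seidel: T = -(D+L)⁻¹U, row 0 first, T[0,1] = -(-5)/(-8) = -0.6250; later rows by forward substitution.
  T[0,:] = [+0.0000, -0.6250, -0.3750, +0.6250]
  T[1,:] = [+0.0000, +0.4688, +1.0312, -0.7188]
  T[2,:] = [+0.0000, -0.8482, -1.1518, +0.9196]
  T[3,:] = [+0.0000, +0.3304, +0.9696, -0.5161]
|λ(T)| sorted: 1.1391, 0.2202, 0.1602, 0.0000.
ρ(T) = max|λ| = 1.1391; 1.1391 > 1, so it fails to converge.

no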